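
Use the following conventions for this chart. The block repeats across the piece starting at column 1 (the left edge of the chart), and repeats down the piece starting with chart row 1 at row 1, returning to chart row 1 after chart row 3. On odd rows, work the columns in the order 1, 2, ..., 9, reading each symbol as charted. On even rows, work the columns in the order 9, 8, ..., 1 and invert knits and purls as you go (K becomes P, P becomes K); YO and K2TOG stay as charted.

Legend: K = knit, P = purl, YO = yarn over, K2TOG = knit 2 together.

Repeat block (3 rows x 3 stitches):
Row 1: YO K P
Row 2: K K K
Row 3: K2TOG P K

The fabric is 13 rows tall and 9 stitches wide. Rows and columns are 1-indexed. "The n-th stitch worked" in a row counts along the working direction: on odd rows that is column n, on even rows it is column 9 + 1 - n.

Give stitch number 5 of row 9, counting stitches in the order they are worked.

Result:
P

Derivation:
For row 9: chart row = ((9-1) mod 3) + 1 = 3; this is a RS (odd) row.
Chart row 3 tiled across columns 1-9: K2TOG P K K2TOG P K K2TOG P K
Right side: take the tiled row as-is (worked left to right from column 1).
The 5th stitch worked is P.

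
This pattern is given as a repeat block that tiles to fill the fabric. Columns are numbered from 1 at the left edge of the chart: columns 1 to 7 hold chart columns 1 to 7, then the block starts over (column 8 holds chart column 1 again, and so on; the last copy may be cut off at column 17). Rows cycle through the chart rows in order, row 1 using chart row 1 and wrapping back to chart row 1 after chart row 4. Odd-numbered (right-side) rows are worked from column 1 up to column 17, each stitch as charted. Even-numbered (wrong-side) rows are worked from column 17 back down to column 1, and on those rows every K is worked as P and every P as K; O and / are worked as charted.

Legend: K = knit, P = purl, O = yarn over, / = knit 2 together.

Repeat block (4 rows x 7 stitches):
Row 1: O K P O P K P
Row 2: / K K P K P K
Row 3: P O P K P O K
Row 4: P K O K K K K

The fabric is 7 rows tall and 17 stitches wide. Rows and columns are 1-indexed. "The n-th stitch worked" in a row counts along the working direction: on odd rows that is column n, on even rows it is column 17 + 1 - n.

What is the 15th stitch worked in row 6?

== STITCH ==
P

Derivation:
Row 6: (6-1) mod 4 = 1, so use chart row 2. Even row -> WS.
Chart row 2 tiled across columns 1-17: / K K P K P K / K K P K P K / K K
WS: work from column 17 back to column 1 (reverse the tiled row), swapping K<->P (O and / unchanged).
Row 6 as worked: P P / P K P K P P / P K P K P P /
Counting 15 along the worked row gives P.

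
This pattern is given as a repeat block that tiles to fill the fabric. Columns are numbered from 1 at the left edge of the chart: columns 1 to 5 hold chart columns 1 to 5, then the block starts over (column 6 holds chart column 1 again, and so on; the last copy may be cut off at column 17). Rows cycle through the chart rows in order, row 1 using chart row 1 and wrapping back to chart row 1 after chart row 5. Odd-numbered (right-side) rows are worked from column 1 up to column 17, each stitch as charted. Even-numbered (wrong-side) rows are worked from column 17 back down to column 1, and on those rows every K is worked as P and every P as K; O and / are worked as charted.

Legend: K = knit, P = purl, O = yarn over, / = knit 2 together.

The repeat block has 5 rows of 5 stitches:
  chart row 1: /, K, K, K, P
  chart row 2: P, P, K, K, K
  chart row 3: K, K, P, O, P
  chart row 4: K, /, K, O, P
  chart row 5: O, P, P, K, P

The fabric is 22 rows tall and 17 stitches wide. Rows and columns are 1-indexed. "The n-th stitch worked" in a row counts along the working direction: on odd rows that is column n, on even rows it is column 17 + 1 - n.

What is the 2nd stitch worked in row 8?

Stitch:
P

Derivation:
Row 8: (8-1) mod 5 = 2, so use chart row 3. Even row -> WS.
Chart row 3 tiled across columns 1-17: K K P O P K K P O P K K P O P K K
Wrong side: read the tiled row from column 17 down to 1 and exchange K with P (leave O, /).
Row 8 as worked: P P K O K P P K O K P P K O K P P
Counting 2 along the worked row gives P.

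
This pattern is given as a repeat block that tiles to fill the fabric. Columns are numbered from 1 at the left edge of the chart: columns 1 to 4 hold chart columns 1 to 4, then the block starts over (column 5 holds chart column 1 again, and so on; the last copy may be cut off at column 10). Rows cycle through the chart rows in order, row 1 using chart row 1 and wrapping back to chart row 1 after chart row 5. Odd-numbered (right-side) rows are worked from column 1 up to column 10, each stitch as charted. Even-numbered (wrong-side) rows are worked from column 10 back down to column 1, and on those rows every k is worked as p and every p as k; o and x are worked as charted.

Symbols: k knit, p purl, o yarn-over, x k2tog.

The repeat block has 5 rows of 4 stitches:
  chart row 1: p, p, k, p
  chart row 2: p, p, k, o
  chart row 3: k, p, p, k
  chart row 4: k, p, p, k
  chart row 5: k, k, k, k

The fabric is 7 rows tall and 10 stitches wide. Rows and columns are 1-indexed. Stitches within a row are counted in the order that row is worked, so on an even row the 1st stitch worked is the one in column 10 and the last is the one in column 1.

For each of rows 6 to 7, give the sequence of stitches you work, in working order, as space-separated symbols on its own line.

Row 6: chart row 1, WS - tiled (columns 1-10): p p k p p p k p p p; work from column 10 back to 1 with k<->p swapped.
Row 7: chart row 2, RS - tile across columns 1-10 and work as-is.

Result:
k k k p k k k p k k
p p k o p p k o p p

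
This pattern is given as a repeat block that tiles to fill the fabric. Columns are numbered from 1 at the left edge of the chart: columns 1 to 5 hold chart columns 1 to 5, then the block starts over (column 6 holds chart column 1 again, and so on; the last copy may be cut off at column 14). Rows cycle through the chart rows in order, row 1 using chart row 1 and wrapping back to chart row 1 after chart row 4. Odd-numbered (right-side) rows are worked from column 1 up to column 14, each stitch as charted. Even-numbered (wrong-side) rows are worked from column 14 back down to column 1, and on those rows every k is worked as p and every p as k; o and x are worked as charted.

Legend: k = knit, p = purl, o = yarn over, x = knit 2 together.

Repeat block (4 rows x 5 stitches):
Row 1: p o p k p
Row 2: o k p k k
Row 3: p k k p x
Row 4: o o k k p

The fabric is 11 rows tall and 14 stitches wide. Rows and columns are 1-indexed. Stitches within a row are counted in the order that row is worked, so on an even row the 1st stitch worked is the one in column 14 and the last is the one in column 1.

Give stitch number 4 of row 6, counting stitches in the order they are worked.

== STITCH ==
o

Derivation:
For row 6: chart row = ((6-1) mod 4) + 1 = 2; this is a WS (even) row.
Chart row 2 tiled across columns 1-14: o k p k k o k p k k o k p k
Wrong side: read the tiled row from column 14 down to 1 and exchange k with p (leave o, x).
Row 6 as worked: p k p o p p k p o p p k p o
Stitch 4 in working order -> o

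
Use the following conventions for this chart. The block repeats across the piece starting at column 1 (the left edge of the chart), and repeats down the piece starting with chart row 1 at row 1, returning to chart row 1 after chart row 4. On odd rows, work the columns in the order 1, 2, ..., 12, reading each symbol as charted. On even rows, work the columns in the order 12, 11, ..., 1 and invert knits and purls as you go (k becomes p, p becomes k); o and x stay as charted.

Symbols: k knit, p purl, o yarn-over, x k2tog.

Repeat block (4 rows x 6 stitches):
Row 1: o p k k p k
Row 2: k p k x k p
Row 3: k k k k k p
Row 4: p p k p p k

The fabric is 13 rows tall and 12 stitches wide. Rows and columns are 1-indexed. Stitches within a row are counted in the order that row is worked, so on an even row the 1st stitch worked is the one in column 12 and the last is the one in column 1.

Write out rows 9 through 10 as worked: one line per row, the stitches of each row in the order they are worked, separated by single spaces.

Result:
o p k k p k o p k k p k
k p x p k p k p x p k p

Derivation:
Row 9: chart row 1, RS - tile across columns 1-12 and work as-is.
Row 10: chart row 2, WS - tiled (columns 1-12): k p k x k p k p k x k p; work from column 12 back to 1 with k<->p swapped.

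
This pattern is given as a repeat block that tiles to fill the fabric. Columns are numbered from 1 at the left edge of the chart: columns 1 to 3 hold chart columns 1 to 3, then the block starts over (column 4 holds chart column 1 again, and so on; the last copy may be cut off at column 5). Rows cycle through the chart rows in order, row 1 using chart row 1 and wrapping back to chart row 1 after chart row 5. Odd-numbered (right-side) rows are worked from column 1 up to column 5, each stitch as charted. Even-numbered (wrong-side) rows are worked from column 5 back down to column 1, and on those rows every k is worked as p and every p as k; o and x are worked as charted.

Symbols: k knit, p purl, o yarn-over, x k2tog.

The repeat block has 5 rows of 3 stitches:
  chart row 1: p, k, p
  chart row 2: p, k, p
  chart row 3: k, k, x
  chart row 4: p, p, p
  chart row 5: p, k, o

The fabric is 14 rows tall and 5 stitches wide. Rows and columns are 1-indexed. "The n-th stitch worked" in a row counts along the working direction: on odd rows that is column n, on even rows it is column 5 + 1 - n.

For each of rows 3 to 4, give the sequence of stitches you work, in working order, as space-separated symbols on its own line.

Row 3: chart row 3, RS - tile across columns 1-5 and work as-is.
Row 4: chart row 4, WS - tiled (columns 1-5): p p p p p; work from column 5 back to 1 with k<->p swapped.

== ROWS AS WORKED ==
k k x k k
k k k k k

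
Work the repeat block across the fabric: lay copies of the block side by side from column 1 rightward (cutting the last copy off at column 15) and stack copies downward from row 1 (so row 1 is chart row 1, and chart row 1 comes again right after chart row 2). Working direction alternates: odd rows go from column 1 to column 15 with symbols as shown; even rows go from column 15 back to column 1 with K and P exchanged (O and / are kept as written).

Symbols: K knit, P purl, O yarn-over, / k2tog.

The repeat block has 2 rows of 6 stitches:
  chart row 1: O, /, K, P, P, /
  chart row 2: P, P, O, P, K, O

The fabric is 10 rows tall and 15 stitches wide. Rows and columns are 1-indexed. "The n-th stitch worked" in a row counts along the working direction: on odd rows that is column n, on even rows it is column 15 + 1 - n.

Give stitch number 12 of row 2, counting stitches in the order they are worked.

Stitch:
K

Derivation:
Row 2 uses chart row ((2-1) mod 2)+1 = 2. Row 2 is even, so WS.
Chart row 2 tiled across columns 1-15: P P O P K O P P O P K O P P O
WS: work from column 15 back to column 1 (reverse the tiled row), swapping K<->P (O and / unchanged).
Row 2 as worked: O K K O P K O K K O P K O K K
Counting 12 along the worked row gives K.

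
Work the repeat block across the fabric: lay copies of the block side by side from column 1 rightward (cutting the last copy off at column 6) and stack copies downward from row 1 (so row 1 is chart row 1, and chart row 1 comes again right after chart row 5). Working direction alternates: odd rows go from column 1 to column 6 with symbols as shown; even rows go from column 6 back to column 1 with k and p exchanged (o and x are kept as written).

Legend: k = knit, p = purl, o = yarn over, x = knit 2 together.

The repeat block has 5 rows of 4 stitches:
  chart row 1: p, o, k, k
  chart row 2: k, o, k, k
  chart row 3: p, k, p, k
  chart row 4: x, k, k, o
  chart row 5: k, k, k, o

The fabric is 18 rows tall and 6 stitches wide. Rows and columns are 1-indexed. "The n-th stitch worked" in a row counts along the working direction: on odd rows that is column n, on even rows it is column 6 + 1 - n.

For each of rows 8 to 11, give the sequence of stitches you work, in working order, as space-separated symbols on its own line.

Row 8: chart row 3, WS - tiled (columns 1-6): p k p k p k; work from column 6 back to 1 with k<->p swapped.
Row 9: chart row 4, RS - tile across columns 1-6 and work as-is.
Row 10: chart row 5, WS - tiled (columns 1-6): k k k o k k; work from column 6 back to 1 with k<->p swapped.
Row 11: chart row 1, RS - tile across columns 1-6 and work as-is.

Result:
p k p k p k
x k k o x k
p p o p p p
p o k k p o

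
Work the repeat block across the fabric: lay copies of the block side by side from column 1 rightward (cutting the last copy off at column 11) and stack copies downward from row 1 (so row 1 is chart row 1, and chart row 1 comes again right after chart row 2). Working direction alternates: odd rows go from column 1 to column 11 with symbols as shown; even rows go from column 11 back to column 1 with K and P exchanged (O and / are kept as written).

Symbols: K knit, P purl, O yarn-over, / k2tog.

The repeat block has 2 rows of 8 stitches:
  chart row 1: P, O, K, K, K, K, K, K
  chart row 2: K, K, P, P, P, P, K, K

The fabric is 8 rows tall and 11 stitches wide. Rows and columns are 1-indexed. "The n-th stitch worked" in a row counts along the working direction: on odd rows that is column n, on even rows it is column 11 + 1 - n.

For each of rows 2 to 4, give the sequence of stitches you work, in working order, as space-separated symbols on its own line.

Row 2: chart row 2, WS - tiled (columns 1-11): K K P P P P K K K K P; work from column 11 back to 1 with K<->P swapped.
Row 3: chart row 1, RS - tile across columns 1-11 and work as-is.
Row 4: chart row 2, WS - tiled (columns 1-11): K K P P P P K K K K P; work from column 11 back to 1 with K<->P swapped.

== ROWS AS WORKED ==
K P P P P K K K K P P
P O K K K K K K P O K
K P P P P K K K K P P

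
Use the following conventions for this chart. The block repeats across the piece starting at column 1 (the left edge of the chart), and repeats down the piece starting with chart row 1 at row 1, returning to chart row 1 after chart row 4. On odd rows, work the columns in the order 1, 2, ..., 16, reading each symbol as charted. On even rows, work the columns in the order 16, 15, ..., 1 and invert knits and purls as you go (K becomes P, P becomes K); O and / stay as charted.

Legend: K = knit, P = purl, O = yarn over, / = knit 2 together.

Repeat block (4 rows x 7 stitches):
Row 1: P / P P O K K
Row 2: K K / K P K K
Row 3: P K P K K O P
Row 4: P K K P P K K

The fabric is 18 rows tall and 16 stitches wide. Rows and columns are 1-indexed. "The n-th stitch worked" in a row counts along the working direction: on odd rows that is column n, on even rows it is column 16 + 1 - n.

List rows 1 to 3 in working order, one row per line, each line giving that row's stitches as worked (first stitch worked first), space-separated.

Row 1: chart row 1, RS - tile across columns 1-16 and work as-is.
Row 2: chart row 2, WS - tiled (columns 1-16): K K / K P K K K K / K P K K K K; work from column 16 back to 1 with K<->P swapped.
Row 3: chart row 3, RS - tile across columns 1-16 and work as-is.

Rows as worked:
P / P P O K K P / P P O K K P /
P P P P K P / P P P P K P / P P
P K P K K O P P K P K K O P P K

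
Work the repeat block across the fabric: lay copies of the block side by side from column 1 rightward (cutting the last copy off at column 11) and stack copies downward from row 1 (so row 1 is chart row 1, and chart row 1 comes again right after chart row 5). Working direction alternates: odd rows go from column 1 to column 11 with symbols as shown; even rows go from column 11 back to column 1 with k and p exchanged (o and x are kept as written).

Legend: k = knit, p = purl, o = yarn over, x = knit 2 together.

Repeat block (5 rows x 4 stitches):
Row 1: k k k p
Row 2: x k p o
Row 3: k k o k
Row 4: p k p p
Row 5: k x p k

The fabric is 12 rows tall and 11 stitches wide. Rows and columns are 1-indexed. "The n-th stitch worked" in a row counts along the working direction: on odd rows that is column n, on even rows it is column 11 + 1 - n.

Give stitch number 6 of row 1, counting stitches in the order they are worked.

For row 1: chart row = ((1-1) mod 5) + 1 = 1; this is a RS (odd) row.
Chart row 1 tiled across columns 1-11: k k k p k k k p k k k
Right side: take the tiled row as-is (worked left to right from column 1).
Stitch 6 in working order -> k

Stitch:
k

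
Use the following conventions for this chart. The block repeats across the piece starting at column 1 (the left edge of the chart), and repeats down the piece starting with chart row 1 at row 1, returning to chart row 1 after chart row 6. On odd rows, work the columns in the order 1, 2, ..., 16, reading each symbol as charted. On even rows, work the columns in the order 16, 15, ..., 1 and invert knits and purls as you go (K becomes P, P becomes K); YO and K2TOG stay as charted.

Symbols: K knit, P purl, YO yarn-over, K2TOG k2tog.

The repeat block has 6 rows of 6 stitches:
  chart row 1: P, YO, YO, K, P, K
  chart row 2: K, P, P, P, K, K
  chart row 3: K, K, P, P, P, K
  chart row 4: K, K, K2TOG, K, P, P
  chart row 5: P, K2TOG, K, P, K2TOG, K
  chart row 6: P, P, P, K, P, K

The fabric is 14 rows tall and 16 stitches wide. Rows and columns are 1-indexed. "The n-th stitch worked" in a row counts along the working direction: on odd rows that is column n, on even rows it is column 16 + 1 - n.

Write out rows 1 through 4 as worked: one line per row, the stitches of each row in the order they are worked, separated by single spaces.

Rows as worked:
P YO YO K P K P YO YO K P K P YO YO K
K K K P P P K K K P P P K K K P
K K P P P K K K P P P K K K P P
P K2TOG P P K K P K2TOG P P K K P K2TOG P P

Derivation:
Row 1: chart row 1, RS - tile across columns 1-16 and work as-is.
Row 2: chart row 2, WS - tiled (columns 1-16): K P P P K K K P P P K K K P P P; work from column 16 back to 1 with K<->P swapped.
Row 3: chart row 3, RS - tile across columns 1-16 and work as-is.
Row 4: chart row 4, WS - tiled (columns 1-16): K K K2TOG K P P K K K2TOG K P P K K K2TOG K; work from column 16 back to 1 with K<->P swapped.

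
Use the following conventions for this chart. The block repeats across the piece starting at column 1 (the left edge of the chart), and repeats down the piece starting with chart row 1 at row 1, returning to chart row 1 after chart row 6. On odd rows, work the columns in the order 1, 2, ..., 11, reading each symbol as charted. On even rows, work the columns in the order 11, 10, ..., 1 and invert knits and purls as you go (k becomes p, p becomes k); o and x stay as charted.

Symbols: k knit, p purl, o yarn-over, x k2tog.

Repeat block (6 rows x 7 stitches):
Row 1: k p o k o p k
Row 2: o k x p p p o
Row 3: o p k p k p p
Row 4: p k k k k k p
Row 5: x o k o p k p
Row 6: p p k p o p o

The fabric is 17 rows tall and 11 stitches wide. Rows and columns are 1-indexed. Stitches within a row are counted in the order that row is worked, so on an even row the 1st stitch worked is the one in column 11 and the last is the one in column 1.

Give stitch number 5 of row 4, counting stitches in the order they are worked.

Row 4 uses chart row ((4-1) mod 6)+1 = 4. Row 4 is even, so WS.
Chart row 4 tiled across columns 1-11: p k k k k k p p k k k
Wrong side: read the tiled row from column 11 down to 1 and exchange k with p (leave o, x).
Row 4 as worked: p p p k k p p p p p k
Counting 5 along the worked row gives k.

Stitch:
k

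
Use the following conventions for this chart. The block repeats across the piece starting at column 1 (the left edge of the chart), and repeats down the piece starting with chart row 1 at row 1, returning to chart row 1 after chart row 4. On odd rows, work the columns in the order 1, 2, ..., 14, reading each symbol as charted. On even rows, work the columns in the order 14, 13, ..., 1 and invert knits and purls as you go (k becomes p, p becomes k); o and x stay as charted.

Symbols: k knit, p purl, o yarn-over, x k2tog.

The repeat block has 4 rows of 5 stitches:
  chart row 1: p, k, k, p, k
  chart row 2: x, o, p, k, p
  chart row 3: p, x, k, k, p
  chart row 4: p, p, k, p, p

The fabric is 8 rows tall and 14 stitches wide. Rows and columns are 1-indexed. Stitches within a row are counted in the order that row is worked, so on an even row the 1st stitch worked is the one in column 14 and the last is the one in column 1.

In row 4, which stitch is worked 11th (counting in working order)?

Row 4: (4-1) mod 4 = 3, so use chart row 4. Even row -> WS.
Chart row 4 tiled across columns 1-14: p p k p p p p k p p p p k p
WS: work from column 14 back to column 1 (reverse the tiled row), swapping k<->p (o and x unchanged).
Row 4 as worked: k p k k k k p k k k k p k k
Counting 11 along the worked row gives k.

== STITCH ==
k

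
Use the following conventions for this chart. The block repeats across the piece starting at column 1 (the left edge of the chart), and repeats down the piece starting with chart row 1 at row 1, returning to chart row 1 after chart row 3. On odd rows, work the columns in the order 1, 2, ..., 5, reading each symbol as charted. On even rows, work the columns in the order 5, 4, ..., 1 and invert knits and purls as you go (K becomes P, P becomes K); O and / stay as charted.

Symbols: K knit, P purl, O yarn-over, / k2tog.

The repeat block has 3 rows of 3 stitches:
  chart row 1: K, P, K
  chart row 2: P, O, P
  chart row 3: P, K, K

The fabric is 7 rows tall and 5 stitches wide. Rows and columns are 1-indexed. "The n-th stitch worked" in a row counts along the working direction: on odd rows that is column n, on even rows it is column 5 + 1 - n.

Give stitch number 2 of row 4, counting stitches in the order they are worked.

Row 4: (4-1) mod 3 = 0, so use chart row 1. Even row -> WS.
Chart row 1 tiled across columns 1-5: K P K K P
WS: work from column 5 back to column 1 (reverse the tiled row), swapping K<->P (O and / unchanged).
Row 4 as worked: K P P K P
Stitch 2 in working order -> P

== STITCH ==
P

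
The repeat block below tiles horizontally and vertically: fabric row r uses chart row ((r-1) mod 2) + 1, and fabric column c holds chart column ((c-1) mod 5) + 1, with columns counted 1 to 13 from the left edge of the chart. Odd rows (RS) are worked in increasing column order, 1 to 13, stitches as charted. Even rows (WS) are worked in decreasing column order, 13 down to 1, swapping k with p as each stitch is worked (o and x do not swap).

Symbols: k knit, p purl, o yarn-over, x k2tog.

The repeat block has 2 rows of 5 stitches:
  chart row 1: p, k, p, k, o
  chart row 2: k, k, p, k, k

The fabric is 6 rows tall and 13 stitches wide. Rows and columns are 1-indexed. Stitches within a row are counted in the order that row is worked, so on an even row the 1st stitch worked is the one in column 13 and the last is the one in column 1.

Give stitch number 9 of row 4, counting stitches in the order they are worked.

Row 4 uses chart row ((4-1) mod 2)+1 = 2. Row 4 is even, so WS.
Chart row 2 tiled across columns 1-13: k k p k k k k p k k k k p
WS row: flip the tiled sequence (start at column 13) and apply k<->p; o and x stay.
Row 4 as worked: k p p p p k p p p p k p p
The 9th stitch worked is p.

== STITCH ==
p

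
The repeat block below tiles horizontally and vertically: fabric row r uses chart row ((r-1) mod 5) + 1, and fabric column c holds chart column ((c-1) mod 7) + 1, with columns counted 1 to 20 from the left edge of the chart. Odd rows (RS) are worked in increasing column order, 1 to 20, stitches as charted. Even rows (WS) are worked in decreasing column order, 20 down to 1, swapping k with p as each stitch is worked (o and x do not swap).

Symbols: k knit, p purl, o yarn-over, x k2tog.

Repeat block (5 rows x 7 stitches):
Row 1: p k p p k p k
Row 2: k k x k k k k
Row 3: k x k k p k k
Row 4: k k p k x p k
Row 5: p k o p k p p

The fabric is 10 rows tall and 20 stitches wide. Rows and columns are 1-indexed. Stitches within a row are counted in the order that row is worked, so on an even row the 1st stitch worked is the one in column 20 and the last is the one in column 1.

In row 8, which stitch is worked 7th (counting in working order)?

Result:
p

Derivation:
Row 8: (8-1) mod 5 = 2, so use chart row 3. Even row -> WS.
Chart row 3 tiled across columns 1-20: k x k k p k k k x k k p k k k x k k p k
WS: work from column 20 back to column 1 (reverse the tiled row), swapping k<->p (o and x unchanged).
Row 8 as worked: p k p p x p p p k p p x p p p k p p x p
Counting 7 along the worked row gives p.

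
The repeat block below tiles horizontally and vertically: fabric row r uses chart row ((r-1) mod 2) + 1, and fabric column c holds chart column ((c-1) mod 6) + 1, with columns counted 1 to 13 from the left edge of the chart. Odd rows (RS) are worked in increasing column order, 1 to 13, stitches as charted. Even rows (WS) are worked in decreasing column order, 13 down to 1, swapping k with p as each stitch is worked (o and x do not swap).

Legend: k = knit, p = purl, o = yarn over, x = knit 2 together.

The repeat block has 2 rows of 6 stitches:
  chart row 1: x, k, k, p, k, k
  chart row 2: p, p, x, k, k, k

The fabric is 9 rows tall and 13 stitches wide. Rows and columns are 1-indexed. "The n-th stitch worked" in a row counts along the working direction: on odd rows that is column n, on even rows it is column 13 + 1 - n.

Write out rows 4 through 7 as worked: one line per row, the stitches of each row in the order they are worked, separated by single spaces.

Row 4: chart row 2, WS - tiled (columns 1-13): p p x k k k p p x k k k p; work from column 13 back to 1 with k<->p swapped.
Row 5: chart row 1, RS - tile across columns 1-13 and work as-is.
Row 6: chart row 2, WS - tiled (columns 1-13): p p x k k k p p x k k k p; work from column 13 back to 1 with k<->p swapped.
Row 7: chart row 1, RS - tile across columns 1-13 and work as-is.

Result:
k p p p x k k p p p x k k
x k k p k k x k k p k k x
k p p p x k k p p p x k k
x k k p k k x k k p k k x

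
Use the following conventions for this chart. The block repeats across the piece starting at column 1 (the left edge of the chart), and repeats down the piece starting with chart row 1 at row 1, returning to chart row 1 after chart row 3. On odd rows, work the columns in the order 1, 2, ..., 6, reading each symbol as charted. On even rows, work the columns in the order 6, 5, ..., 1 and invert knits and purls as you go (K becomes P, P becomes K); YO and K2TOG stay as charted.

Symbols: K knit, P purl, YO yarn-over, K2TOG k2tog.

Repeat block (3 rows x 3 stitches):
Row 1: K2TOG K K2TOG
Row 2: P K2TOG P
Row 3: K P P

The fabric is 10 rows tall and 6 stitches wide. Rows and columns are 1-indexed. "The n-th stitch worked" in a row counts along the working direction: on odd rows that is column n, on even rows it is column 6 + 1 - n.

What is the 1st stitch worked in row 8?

Stitch:
K

Derivation:
Row 8: (8-1) mod 3 = 1, so use chart row 2. Even row -> WS.
Chart row 2 tiled across columns 1-6: P K2TOG P P K2TOG P
Wrong side: read the tiled row from column 6 down to 1 and exchange K with P (leave YO, K2TOG).
Row 8 as worked: K K2TOG K K K2TOG K
Counting 1 along the worked row gives K.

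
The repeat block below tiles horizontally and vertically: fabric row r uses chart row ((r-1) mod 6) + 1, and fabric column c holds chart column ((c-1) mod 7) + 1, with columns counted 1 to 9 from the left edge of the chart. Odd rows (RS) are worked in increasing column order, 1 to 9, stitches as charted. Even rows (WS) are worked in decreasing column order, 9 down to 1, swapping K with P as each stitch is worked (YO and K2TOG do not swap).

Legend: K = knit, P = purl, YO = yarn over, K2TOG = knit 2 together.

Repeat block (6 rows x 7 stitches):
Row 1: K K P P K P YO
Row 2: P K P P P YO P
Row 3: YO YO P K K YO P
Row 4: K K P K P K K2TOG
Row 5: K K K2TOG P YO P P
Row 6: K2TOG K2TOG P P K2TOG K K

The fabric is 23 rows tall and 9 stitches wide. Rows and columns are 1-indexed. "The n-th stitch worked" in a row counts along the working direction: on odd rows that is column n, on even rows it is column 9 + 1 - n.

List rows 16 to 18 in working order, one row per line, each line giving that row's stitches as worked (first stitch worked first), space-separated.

Row 16: chart row 4, WS - tiled (columns 1-9): K K P K P K K2TOG K K; work from column 9 back to 1 with K<->P swapped.
Row 17: chart row 5, RS - tile across columns 1-9 and work as-is.
Row 18: chart row 6, WS - tiled (columns 1-9): K2TOG K2TOG P P K2TOG K K K2TOG K2TOG; work from column 9 back to 1 with K<->P swapped.

Result:
P P K2TOG P K P K P P
K K K2TOG P YO P P K K
K2TOG K2TOG P P K2TOG K K K2TOG K2TOG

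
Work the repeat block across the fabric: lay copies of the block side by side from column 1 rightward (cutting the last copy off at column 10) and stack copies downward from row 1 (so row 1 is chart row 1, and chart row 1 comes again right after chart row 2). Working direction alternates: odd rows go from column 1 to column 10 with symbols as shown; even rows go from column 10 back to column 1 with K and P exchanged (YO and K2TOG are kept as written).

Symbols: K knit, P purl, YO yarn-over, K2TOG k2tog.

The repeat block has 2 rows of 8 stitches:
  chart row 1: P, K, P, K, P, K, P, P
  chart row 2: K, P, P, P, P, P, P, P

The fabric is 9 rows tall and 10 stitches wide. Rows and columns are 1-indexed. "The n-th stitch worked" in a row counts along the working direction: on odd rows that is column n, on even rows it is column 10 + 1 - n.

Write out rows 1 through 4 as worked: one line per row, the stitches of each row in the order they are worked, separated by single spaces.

Row 1: chart row 1, RS - tile across columns 1-10 and work as-is.
Row 2: chart row 2, WS - tiled (columns 1-10): K P P P P P P P K P; work from column 10 back to 1 with K<->P swapped.
Row 3: chart row 1, RS - tile across columns 1-10 and work as-is.
Row 4: chart row 2, WS - tiled (columns 1-10): K P P P P P P P K P; work from column 10 back to 1 with K<->P swapped.

Result:
P K P K P K P P P K
K P K K K K K K K P
P K P K P K P P P K
K P K K K K K K K P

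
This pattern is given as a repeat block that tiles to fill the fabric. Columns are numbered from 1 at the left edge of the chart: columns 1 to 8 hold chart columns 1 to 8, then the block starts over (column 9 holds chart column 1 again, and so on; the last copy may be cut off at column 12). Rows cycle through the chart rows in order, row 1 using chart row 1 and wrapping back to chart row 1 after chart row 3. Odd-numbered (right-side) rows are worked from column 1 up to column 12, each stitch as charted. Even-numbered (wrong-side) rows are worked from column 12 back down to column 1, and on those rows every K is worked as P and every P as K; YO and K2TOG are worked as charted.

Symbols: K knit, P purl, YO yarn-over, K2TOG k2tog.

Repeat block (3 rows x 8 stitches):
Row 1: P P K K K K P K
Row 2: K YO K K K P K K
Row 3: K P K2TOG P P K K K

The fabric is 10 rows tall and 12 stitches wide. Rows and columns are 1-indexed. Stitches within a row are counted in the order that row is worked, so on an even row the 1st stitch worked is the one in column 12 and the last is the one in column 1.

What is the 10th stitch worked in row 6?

Result:
K2TOG

Derivation:
For row 6: chart row = ((6-1) mod 3) + 1 = 3; this is a WS (even) row.
Chart row 3 tiled across columns 1-12: K P K2TOG P P K K K K P K2TOG P
Wrong side: read the tiled row from column 12 down to 1 and exchange K with P (leave YO, K2TOG).
Row 6 as worked: K K2TOG K P P P P K K K2TOG K P
The 10th stitch worked is K2TOG.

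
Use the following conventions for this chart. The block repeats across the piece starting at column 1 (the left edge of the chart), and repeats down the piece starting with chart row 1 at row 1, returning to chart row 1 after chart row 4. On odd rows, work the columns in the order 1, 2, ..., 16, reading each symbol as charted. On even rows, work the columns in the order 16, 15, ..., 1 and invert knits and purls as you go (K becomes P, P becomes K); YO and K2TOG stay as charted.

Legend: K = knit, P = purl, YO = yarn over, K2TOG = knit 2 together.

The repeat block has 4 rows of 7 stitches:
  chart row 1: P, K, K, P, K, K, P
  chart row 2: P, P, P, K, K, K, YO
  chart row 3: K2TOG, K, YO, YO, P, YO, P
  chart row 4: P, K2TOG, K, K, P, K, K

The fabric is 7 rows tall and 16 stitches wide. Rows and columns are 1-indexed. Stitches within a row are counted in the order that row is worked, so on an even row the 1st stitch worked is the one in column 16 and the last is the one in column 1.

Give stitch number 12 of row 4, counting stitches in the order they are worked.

Row 4: (4-1) mod 4 = 3, so use chart row 4. Even row -> WS.
Chart row 4 tiled across columns 1-16: P K2TOG K K P K K P K2TOG K K P K K P K2TOG
WS: work from column 16 back to column 1 (reverse the tiled row), swapping K<->P (YO and K2TOG unchanged).
Row 4 as worked: K2TOG K P P K P P K2TOG K P P K P P K2TOG K
Counting 12 along the worked row gives K.

Result:
K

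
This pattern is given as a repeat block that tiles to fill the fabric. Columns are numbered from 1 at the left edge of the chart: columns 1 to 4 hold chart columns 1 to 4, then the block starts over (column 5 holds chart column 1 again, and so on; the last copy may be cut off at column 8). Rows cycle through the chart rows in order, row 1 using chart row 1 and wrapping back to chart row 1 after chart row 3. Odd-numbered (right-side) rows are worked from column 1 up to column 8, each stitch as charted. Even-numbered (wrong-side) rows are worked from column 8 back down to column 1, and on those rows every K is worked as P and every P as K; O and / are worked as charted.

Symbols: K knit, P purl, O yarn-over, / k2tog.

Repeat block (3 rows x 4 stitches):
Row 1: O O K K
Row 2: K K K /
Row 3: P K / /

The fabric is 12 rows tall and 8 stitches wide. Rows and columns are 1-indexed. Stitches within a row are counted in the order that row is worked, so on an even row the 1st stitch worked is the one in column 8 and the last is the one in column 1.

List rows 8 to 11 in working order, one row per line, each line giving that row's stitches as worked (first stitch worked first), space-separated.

== ROWS AS WORKED ==
/ P P P / P P P
P K / / P K / /
P P O O P P O O
K K K / K K K /

Derivation:
Row 8: chart row 2, WS - tiled (columns 1-8): K K K / K K K /; work from column 8 back to 1 with K<->P swapped.
Row 9: chart row 3, RS - tile across columns 1-8 and work as-is.
Row 10: chart row 1, WS - tiled (columns 1-8): O O K K O O K K; work from column 8 back to 1 with K<->P swapped.
Row 11: chart row 2, RS - tile across columns 1-8 and work as-is.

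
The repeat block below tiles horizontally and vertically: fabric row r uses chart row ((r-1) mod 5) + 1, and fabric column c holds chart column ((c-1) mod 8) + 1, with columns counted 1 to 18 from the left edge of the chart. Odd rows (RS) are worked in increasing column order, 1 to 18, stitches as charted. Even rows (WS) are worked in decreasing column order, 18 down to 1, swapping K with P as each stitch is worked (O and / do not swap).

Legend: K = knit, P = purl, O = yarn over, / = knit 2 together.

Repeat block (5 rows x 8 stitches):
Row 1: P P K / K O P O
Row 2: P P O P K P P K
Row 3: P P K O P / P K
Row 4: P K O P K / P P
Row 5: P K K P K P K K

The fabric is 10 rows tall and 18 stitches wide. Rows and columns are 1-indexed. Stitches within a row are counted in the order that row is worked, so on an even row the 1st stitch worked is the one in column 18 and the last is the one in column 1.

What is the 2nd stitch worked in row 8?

Stitch:
K

Derivation:
Row 8 uses chart row ((8-1) mod 5)+1 = 3. Row 8 is even, so WS.
Chart row 3 tiled across columns 1-18: P P K O P / P K P P K O P / P K P P
WS row: flip the tiled sequence (start at column 18) and apply K<->P; O and / stay.
Row 8 as worked: K K P K / K O P K K P K / K O P K K
Stitch 2 in working order -> K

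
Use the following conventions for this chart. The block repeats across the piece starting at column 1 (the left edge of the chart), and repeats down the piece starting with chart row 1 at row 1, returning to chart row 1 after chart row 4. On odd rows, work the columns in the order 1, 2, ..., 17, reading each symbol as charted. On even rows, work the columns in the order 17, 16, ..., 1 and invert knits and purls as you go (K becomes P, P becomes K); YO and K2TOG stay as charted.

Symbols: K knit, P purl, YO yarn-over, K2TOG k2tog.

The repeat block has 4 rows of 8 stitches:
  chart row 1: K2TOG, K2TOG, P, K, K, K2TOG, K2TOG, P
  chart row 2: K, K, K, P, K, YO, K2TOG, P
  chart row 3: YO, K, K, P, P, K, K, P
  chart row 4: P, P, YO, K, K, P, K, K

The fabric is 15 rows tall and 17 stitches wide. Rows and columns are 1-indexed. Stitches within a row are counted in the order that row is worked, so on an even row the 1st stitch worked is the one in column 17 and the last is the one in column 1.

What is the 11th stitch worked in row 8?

For row 8: chart row = ((8-1) mod 4) + 1 = 4; this is a WS (even) row.
Chart row 4 tiled across columns 1-17: P P YO K K P K K P P YO K K P K K P
WS row: flip the tiled sequence (start at column 17) and apply K<->P; YO and K2TOG stay.
Row 8 as worked: K P P K P P YO K K P P K P P YO K K
Counting 11 along the worked row gives P.

== STITCH ==
P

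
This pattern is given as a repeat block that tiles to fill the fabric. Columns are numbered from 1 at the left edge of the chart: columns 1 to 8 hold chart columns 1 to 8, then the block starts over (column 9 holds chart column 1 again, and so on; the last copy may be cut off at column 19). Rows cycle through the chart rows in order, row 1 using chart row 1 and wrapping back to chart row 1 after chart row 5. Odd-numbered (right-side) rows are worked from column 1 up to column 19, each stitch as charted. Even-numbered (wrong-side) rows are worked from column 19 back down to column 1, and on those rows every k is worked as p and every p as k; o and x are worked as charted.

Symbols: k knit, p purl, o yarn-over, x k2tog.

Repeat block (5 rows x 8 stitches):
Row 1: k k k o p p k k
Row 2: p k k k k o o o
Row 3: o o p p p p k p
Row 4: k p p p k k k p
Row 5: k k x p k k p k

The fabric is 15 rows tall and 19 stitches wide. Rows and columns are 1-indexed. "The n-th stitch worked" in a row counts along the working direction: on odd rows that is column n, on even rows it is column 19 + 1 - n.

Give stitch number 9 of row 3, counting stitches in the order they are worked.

== STITCH ==
o

Derivation:
For row 3: chart row = ((3-1) mod 5) + 1 = 3; this is a RS (odd) row.
Chart row 3 tiled across columns 1-19: o o p p p p k p o o p p p p k p o o p
Right side: take the tiled row as-is (worked left to right from column 1).
Counting 9 along the worked row gives o.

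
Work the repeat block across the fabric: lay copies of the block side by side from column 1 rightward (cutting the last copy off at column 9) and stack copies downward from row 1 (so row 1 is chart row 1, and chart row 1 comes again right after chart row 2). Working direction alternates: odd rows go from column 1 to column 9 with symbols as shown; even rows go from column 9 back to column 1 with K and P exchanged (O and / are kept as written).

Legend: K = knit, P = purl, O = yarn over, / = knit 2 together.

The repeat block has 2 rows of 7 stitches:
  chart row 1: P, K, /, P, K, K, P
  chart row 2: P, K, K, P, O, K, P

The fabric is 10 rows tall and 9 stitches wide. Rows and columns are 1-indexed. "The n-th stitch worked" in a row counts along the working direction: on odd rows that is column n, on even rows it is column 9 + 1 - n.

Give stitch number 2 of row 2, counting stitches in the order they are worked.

For row 2: chart row = ((2-1) mod 2) + 1 = 2; this is a WS (even) row.
Chart row 2 tiled across columns 1-9: P K K P O K P P K
WS row: flip the tiled sequence (start at column 9) and apply K<->P; O and / stay.
Row 2 as worked: P K K P O K P P K
Counting 2 along the worked row gives K.

Result:
K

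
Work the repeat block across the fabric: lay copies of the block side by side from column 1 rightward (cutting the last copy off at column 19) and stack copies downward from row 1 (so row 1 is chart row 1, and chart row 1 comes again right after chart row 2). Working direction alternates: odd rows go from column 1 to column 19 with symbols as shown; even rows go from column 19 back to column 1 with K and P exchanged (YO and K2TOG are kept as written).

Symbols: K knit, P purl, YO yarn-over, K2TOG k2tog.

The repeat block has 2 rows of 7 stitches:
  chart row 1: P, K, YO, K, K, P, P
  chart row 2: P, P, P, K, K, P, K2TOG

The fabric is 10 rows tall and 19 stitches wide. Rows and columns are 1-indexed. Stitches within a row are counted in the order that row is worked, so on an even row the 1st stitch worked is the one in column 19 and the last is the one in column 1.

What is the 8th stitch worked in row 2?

== STITCH ==
P

Derivation:
Row 2 uses chart row ((2-1) mod 2)+1 = 2. Row 2 is even, so WS.
Chart row 2 tiled across columns 1-19: P P P K K P K2TOG P P P K K P K2TOG P P P K K
Wrong side: read the tiled row from column 19 down to 1 and exchange K with P (leave YO, K2TOG).
Row 2 as worked: P P K K K K2TOG K P P K K K K2TOG K P P K K K
The 8th stitch worked is P.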